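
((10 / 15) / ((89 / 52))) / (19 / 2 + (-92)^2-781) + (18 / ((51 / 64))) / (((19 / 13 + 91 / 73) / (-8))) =-70444474672 / 1055703315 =-66.73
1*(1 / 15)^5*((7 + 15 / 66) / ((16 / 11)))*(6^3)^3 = 206064 / 3125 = 65.94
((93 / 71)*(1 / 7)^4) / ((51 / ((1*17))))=31 / 170471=0.00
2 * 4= 8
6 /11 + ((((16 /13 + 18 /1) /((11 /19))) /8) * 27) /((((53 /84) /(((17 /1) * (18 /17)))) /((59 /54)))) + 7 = 26540812 /7579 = 3501.89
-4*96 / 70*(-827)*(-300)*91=-123851520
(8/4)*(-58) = -116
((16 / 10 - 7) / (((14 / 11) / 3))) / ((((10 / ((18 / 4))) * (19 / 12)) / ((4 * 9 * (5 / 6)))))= -72171 / 665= -108.53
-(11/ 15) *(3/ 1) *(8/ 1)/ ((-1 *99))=8/ 45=0.18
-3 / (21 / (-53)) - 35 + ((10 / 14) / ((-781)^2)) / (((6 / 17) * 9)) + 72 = 10276623013 / 230565258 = 44.57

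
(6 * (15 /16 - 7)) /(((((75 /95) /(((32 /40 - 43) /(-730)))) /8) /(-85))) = 6610841 /3650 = 1811.19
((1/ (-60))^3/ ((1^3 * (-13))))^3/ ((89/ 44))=11/ 492630532992000000000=0.00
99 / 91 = 1.09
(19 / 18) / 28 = 19 / 504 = 0.04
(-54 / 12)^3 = -729 / 8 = -91.12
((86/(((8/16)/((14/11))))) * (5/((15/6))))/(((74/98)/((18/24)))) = 176988/407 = 434.86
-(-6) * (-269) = -1614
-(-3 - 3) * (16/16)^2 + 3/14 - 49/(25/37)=-23207/350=-66.31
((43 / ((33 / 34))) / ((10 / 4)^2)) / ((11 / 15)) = 5848 / 605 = 9.67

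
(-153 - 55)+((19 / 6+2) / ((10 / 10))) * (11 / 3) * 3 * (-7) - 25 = -3785 / 6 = -630.83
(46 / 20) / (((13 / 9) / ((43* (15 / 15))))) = 8901 / 130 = 68.47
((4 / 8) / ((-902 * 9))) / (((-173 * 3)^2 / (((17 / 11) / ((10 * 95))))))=-17 / 45701457298200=-0.00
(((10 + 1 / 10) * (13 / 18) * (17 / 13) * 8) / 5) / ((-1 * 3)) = -3434 / 675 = -5.09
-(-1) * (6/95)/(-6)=-1/95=-0.01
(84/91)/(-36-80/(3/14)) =-9/3991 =-0.00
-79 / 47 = -1.68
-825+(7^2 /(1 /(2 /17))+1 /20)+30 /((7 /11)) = -1837461 /2380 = -772.04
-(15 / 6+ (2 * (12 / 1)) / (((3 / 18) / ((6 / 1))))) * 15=-25995 / 2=-12997.50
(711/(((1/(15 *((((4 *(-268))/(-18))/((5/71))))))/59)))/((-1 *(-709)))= 532137048/709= 750545.91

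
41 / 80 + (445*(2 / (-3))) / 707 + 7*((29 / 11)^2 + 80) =12498330041 / 20531280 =608.75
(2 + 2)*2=8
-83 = -83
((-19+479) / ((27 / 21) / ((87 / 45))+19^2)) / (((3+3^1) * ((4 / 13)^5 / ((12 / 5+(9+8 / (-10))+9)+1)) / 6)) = 178557402751 / 18795008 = 9500.26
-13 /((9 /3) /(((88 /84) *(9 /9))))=-286 /63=-4.54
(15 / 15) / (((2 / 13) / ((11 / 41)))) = 143 / 82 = 1.74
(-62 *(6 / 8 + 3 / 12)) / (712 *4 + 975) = -62 / 3823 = -0.02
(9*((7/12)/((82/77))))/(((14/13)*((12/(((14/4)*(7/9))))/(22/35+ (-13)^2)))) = 13866853/78720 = 176.15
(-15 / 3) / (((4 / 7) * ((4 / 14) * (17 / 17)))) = -245 / 8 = -30.62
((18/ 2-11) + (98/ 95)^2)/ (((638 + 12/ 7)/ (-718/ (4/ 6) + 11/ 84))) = 381999911/ 242483700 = 1.58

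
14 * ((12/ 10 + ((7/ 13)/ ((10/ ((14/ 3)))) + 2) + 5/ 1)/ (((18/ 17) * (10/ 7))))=686392/ 8775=78.22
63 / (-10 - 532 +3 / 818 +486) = -51534 / 45805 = -1.13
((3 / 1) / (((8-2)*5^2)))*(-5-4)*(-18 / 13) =81 / 325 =0.25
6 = 6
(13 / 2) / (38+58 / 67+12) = 871 / 6816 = 0.13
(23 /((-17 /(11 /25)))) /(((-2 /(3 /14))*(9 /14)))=253 /2550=0.10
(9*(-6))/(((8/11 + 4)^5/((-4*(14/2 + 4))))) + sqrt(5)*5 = 12.19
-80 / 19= -4.21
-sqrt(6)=-2.45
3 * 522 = 1566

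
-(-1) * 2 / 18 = 1 / 9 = 0.11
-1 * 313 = -313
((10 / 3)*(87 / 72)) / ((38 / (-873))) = -14065 / 152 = -92.53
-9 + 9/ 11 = -90/ 11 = -8.18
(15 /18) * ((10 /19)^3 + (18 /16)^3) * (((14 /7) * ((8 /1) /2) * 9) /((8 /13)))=1074881145 /7023616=153.04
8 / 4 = 2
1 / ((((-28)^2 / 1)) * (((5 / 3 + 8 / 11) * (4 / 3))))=99 / 247744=0.00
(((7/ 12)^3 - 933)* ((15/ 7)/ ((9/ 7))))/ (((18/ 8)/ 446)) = -1797247315/ 5832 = -308169.98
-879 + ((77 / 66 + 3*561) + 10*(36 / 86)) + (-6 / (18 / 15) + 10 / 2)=208813 / 258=809.35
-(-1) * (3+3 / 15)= 16 / 5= 3.20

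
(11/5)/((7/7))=11/5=2.20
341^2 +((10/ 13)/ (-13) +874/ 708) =6956697419/ 59826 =116282.18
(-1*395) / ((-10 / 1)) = 79 / 2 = 39.50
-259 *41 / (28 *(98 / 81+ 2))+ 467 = 362803 / 1040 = 348.85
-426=-426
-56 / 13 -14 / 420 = -1693 / 390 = -4.34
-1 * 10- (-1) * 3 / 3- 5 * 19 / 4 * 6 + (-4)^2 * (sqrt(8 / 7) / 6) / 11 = -303 / 2 + 16 * sqrt(14) / 231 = -151.24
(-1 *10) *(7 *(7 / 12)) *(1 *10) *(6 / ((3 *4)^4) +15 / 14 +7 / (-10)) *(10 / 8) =-7868525 / 41472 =-189.73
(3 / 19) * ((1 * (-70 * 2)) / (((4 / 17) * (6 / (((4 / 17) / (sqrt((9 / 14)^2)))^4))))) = -172103680 / 612449667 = -0.28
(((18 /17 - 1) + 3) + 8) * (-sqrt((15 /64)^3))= -705 * sqrt(15) /2176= -1.25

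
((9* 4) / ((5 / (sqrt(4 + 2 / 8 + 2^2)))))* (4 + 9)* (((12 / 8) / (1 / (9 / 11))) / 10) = 3159* sqrt(33) / 550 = 32.99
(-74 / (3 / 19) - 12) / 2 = -721 / 3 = -240.33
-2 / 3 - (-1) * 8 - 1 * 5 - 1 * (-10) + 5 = 52 / 3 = 17.33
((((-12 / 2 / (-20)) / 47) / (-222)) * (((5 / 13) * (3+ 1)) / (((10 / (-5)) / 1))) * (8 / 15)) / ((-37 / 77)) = -308 / 12546885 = -0.00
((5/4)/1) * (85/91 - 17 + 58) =4770/91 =52.42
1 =1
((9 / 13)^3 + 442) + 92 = 1173927 / 2197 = 534.33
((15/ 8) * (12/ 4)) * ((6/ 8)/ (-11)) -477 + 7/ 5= -837731/ 1760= -475.98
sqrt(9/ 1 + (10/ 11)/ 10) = 10 * sqrt(11)/ 11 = 3.02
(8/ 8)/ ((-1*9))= -1/ 9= -0.11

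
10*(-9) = -90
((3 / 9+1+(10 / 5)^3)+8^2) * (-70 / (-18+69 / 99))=169400 / 571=296.67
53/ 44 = 1.20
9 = 9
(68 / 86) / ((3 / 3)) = 34 / 43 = 0.79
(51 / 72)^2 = 0.50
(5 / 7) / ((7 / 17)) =85 / 49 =1.73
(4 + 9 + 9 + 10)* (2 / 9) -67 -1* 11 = -638 / 9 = -70.89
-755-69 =-824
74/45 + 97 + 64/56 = 31433/315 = 99.79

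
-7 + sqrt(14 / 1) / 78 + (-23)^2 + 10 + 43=575.05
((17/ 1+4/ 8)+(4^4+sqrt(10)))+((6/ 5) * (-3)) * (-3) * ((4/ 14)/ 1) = sqrt(10)+19361/ 70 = 279.75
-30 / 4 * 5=-37.50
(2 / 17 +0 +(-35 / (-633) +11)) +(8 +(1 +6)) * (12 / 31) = 5664172 / 333591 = 16.98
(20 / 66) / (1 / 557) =5570 / 33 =168.79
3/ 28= 0.11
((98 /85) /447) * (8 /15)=784 /569925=0.00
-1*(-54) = 54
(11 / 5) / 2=11 / 10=1.10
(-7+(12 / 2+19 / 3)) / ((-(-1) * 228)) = 4 / 171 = 0.02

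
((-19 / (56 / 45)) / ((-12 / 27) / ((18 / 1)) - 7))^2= 4796255025 / 1015314496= 4.72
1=1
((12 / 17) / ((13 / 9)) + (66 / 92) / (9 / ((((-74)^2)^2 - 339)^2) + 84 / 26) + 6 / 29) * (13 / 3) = 3405568226039923454843 / 856442044786887541770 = 3.98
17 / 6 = 2.83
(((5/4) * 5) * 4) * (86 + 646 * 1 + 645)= 34425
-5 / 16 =-0.31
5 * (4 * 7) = 140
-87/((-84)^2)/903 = -29/2123856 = -0.00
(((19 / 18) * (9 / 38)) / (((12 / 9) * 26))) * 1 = 3 / 416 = 0.01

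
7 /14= 1 /2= 0.50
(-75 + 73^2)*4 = 21016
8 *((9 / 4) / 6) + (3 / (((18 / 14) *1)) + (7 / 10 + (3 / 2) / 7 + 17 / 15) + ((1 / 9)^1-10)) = -158 / 63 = -2.51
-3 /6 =-1 /2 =-0.50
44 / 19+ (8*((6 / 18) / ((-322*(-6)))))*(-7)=9070 / 3933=2.31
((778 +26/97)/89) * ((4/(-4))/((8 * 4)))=-18873/69064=-0.27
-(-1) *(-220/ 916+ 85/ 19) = 18420/ 4351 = 4.23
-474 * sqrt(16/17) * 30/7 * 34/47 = -113760 * sqrt(17)/329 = -1425.67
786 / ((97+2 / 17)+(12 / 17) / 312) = 115804 / 14309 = 8.09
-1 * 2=-2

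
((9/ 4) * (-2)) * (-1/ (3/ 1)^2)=1/ 2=0.50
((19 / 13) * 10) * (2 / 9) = 380 / 117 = 3.25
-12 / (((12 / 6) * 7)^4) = -3 / 9604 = -0.00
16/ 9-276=-2468/ 9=-274.22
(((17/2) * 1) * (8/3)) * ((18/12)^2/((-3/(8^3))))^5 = -189253438930944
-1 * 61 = -61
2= 2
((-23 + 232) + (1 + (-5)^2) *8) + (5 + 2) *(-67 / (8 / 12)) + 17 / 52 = -14881 / 52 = -286.17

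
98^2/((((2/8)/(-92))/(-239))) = 844691008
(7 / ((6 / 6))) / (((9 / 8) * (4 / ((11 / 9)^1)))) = 1.90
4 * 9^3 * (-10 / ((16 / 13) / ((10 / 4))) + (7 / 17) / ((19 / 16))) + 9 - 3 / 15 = -58211.33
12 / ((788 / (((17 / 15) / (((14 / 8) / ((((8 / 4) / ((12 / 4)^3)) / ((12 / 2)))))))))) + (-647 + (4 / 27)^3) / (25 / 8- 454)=702513210988 / 489521425995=1.44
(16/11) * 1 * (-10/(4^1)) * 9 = -360/11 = -32.73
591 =591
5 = 5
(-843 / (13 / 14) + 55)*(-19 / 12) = 1350.34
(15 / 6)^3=125 / 8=15.62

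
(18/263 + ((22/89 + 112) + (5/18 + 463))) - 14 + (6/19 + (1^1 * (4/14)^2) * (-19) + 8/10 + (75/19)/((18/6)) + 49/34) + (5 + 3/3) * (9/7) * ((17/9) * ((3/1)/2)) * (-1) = 9036549486514/16670816505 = 542.06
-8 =-8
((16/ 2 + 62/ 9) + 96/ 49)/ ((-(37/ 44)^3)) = -632917120/ 22337973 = -28.33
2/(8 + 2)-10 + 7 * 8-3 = 216/5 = 43.20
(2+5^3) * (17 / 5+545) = 348234 / 5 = 69646.80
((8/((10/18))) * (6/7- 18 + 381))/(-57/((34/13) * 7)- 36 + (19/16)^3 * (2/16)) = -102155157504/758512175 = -134.68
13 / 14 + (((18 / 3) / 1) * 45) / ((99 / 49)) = 20723 / 154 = 134.56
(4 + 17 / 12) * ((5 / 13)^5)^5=1490116119384765625 / 6513609244492446153259144332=0.00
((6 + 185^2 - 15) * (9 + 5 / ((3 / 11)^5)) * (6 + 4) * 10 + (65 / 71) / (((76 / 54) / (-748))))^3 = 51767538234330068661947643348776208168751169000 / 35225297509826943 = 1469612519805922723512228000000.00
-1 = -1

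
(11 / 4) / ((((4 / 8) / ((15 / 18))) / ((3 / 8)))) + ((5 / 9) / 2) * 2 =655 / 288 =2.27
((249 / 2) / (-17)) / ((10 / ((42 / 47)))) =-5229 / 7990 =-0.65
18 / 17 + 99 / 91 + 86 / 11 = 169573 / 17017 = 9.96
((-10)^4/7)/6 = 5000/21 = 238.10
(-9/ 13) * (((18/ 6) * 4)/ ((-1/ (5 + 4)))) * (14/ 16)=1701/ 26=65.42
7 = 7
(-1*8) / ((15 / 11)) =-88 / 15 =-5.87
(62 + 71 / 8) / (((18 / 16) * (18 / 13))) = 91 / 2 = 45.50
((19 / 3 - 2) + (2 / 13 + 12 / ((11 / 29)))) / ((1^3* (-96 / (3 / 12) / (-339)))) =31.89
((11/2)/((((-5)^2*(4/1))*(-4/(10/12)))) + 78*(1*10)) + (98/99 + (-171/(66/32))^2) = 2667578087/348480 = 7654.90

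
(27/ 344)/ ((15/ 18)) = 81/ 860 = 0.09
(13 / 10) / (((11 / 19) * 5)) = 247 / 550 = 0.45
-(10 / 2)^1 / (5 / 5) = -5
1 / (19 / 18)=18 / 19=0.95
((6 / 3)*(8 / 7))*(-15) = -240 / 7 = -34.29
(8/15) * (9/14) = 12/35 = 0.34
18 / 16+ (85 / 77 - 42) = -24499 / 616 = -39.77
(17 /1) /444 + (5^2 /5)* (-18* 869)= -34725223 /444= -78209.96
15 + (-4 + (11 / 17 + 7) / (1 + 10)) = 2187 / 187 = 11.70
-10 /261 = -0.04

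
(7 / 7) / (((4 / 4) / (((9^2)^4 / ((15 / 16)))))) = 229582512 / 5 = 45916502.40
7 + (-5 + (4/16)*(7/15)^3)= 27343/13500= 2.03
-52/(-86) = 26/43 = 0.60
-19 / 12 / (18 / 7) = -0.62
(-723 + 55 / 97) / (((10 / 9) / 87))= -27434754 / 485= -56566.50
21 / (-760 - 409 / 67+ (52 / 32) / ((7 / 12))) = -19698 / 715993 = -0.03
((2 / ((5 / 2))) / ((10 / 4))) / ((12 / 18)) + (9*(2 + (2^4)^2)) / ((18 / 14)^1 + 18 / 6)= 13557 / 25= 542.28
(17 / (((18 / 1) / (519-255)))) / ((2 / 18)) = 2244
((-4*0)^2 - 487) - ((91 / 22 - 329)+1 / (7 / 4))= -25057 / 154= -162.71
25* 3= 75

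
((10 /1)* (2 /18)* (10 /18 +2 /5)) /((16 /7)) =301 /648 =0.46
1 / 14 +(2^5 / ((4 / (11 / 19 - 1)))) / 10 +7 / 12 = 2537 / 7980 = 0.32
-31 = -31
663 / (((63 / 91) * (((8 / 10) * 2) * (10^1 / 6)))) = 2873 / 8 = 359.12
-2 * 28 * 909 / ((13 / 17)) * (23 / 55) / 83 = -19903464 / 59345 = -335.39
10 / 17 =0.59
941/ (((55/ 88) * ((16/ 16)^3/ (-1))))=-7528/ 5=-1505.60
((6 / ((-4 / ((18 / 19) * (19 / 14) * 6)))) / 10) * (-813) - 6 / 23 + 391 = 2143709 / 1610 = 1331.50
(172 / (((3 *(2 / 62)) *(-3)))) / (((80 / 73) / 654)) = -10606681 / 30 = -353556.03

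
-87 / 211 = -0.41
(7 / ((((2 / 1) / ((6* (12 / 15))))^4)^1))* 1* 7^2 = 7112448 / 625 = 11379.92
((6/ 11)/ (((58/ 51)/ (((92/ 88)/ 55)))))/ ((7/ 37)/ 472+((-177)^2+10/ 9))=12023964/ 41320578627955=0.00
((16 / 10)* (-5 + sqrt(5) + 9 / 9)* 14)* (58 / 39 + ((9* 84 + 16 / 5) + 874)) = -142806272 / 975 + 35701568* sqrt(5) / 975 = -64589.89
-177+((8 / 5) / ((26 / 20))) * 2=-2269 / 13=-174.54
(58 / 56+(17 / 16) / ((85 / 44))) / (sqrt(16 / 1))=0.40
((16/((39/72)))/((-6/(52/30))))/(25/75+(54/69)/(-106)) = -19504/745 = -26.18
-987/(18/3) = -329/2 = -164.50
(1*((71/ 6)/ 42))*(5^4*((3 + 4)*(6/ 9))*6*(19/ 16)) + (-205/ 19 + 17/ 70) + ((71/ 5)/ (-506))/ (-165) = 7787782965247/ 1332500400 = 5844.49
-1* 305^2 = -93025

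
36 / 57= 12 / 19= 0.63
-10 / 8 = -5 / 4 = -1.25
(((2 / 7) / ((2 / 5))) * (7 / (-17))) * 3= -15 / 17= -0.88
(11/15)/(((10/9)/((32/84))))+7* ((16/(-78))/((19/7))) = -35996/129675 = -0.28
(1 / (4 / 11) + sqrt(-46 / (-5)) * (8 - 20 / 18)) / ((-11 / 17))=-1054 * sqrt(230) / 495 - 17 / 4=-36.54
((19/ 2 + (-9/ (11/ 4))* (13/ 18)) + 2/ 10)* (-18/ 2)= -7263/ 110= -66.03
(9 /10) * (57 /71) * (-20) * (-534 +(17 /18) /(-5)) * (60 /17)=27244.96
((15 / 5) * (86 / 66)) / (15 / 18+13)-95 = -86477 / 913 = -94.72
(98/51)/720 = 49/18360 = 0.00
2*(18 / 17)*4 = 144 / 17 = 8.47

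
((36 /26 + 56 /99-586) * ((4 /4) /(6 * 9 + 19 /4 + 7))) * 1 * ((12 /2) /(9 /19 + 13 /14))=-1599558016 /42084471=-38.01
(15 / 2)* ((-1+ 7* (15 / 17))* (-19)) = -12540 / 17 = -737.65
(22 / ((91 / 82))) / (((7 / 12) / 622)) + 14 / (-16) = 21137.36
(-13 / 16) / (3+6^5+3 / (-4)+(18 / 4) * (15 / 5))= -13 / 124668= -0.00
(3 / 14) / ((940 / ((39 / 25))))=117 / 329000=0.00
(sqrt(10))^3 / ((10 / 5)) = 5 * sqrt(10) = 15.81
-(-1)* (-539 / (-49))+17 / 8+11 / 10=569 / 40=14.22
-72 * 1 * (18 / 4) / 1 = -324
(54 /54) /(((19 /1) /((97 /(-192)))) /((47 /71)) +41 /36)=-164124 /9137369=-0.02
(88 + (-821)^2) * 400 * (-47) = -12673625200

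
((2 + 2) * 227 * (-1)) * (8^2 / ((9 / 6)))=-116224 / 3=-38741.33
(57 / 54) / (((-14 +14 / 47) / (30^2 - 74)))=-52687 / 828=-63.63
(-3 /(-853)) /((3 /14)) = 14 /853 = 0.02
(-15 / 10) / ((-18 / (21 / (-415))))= -7 / 1660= -0.00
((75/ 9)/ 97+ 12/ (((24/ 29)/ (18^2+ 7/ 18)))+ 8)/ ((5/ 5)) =16453343/ 3492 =4711.72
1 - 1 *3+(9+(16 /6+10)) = 59 /3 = 19.67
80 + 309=389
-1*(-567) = 567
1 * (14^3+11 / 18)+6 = 49511 / 18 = 2750.61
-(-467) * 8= 3736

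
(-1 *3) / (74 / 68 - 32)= 102 / 1051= 0.10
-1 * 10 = -10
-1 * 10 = -10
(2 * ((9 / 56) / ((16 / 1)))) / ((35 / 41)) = 369 / 15680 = 0.02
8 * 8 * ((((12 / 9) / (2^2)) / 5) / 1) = 64 / 15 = 4.27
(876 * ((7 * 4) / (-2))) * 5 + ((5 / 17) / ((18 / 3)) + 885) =-6164365 / 102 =-60434.95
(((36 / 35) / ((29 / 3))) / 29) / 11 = 108 / 323785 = 0.00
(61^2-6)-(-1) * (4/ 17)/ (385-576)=12062601/ 3247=3715.00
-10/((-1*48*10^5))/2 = 1/960000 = 0.00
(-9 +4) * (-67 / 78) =4.29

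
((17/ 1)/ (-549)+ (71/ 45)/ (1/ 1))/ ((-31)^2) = 4246/ 2637945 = 0.00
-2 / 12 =-1 / 6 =-0.17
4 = 4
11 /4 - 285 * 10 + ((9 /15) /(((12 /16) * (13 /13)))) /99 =-5637539 /1980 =-2847.24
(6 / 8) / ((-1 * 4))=-3 / 16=-0.19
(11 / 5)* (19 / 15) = 209 / 75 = 2.79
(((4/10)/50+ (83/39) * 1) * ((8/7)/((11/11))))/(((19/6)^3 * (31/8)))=47987712/2418654875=0.02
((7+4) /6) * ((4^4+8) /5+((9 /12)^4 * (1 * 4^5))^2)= 962764 /5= 192552.80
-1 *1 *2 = -2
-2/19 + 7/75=-0.01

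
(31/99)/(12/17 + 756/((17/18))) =527/1348380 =0.00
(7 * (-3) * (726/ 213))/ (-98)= 363/ 497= 0.73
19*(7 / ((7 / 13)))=247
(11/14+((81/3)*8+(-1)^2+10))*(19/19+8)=28701/14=2050.07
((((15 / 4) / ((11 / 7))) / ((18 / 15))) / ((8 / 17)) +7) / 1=7903 / 704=11.23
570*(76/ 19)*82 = 186960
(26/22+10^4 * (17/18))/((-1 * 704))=-935117/69696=-13.42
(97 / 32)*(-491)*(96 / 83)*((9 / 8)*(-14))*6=27004509 / 166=162677.77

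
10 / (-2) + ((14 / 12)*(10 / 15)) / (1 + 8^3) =-23078 / 4617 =-5.00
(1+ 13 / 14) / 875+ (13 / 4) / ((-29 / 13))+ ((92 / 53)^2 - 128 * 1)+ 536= 817394560769 / 1995794500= 409.56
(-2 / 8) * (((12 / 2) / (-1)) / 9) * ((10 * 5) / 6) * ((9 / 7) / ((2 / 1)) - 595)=-208025 / 252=-825.50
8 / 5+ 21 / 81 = 251 / 135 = 1.86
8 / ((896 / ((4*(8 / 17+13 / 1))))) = 229 / 476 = 0.48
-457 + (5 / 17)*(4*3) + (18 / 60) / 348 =-8942423 / 19720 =-453.47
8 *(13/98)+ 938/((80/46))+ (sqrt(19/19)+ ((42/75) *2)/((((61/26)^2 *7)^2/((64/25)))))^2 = 1135238477774678760981117/2096798735907760937500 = 541.42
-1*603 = -603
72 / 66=12 / 11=1.09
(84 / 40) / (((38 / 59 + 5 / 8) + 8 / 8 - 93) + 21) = -1652 / 54855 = -0.03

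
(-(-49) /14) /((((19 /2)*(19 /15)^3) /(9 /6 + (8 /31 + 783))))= 1149474375 /8079902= 142.26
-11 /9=-1.22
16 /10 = 8 /5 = 1.60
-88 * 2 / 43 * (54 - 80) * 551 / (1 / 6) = 351819.91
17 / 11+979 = 10786 / 11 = 980.55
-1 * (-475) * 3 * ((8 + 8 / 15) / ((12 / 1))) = 3040 / 3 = 1013.33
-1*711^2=-505521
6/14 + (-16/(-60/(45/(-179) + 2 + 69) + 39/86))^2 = 1186456696765/721405881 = 1644.65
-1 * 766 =-766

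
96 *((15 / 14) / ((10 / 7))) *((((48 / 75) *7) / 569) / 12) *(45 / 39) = 2016 / 36985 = 0.05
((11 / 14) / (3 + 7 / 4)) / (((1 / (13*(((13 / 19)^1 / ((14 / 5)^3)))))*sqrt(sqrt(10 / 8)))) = 46475*sqrt(2)*5^(3 / 4) / 3467044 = 0.06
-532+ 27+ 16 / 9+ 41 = -4160 / 9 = -462.22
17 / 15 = 1.13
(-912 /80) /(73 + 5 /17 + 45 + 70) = -323 /5335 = -0.06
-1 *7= -7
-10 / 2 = -5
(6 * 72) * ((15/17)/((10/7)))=4536/17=266.82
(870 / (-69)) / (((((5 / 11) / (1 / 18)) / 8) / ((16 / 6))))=-20416 / 621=-32.88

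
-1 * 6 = -6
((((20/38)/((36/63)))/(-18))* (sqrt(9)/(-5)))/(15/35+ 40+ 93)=49/212952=0.00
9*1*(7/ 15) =21/ 5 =4.20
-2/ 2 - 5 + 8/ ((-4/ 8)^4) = 122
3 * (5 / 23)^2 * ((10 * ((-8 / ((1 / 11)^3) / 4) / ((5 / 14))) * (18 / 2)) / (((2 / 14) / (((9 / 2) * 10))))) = -15848217000 / 529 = -29958822.31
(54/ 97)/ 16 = 27/ 776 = 0.03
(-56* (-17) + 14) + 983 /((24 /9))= 10677 /8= 1334.62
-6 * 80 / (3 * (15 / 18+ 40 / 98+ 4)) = -47040 / 1541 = -30.53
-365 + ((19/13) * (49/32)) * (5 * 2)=-71265/208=-342.62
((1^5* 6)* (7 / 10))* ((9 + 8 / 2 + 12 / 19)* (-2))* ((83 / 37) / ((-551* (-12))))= -4067 / 104690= -0.04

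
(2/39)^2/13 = 4/19773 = 0.00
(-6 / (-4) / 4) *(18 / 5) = 27 / 20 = 1.35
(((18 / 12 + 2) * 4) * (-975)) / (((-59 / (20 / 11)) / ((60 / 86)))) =8190000 / 27907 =293.47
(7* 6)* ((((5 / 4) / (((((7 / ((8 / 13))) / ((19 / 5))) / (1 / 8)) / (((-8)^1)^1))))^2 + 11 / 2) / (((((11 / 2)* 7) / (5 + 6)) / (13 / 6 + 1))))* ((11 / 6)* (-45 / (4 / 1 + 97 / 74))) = -3633698035 / 1084811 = -3349.61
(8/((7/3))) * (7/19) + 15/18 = 2.10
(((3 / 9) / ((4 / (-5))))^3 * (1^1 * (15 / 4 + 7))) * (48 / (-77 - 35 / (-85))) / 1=91375 / 187488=0.49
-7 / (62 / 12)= -42 / 31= -1.35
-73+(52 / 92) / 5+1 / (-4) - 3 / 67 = -2255461 / 30820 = -73.18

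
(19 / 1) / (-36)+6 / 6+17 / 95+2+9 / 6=14197 / 3420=4.15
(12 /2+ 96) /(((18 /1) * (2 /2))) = 5.67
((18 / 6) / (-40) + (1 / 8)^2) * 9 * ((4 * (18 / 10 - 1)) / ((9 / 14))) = -133 / 50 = -2.66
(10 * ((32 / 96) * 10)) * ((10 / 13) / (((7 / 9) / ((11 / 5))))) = 6600 / 91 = 72.53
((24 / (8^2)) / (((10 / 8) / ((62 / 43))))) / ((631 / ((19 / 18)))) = 589 / 813990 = 0.00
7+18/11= 95/11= 8.64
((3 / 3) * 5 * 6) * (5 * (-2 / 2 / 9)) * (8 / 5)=-80 / 3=-26.67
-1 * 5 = -5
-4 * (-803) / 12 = 803 / 3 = 267.67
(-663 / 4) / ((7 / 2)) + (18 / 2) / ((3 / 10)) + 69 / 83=-19203 / 1162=-16.53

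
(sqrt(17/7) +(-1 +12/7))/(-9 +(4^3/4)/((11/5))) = -11 * sqrt(119)/133 -55/133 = -1.32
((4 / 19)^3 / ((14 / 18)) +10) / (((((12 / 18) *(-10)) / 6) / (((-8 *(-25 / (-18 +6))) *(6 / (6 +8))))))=21631770 / 336091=64.36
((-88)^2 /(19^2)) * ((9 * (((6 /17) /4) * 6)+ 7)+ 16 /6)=5699584 /18411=309.57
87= 87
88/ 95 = 0.93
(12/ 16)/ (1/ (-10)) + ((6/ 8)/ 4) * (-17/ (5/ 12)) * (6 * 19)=-4398/ 5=-879.60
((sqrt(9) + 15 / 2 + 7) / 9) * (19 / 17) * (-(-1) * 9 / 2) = 665 / 68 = 9.78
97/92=1.05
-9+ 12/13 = -8.08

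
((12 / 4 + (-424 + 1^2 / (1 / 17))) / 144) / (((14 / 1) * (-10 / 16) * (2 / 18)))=101 / 35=2.89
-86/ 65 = -1.32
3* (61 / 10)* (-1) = -183 / 10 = -18.30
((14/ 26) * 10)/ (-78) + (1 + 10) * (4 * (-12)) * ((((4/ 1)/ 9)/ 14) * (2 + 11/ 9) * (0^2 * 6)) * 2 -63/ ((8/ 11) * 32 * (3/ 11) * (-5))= 1243487/ 648960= 1.92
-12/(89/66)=-792/89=-8.90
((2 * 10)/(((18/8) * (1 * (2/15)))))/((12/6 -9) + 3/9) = -10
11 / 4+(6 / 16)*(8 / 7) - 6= -2.82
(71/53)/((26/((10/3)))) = 355/2067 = 0.17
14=14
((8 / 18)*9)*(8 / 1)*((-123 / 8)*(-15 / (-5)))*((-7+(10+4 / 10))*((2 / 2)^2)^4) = -25092 / 5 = -5018.40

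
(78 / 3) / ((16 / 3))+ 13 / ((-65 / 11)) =107 / 40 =2.68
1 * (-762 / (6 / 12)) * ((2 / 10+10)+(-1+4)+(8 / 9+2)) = -367792 / 15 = -24519.47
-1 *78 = -78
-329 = -329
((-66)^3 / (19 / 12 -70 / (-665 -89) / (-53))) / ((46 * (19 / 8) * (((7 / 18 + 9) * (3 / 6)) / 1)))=-763570976256 / 2154343139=-354.43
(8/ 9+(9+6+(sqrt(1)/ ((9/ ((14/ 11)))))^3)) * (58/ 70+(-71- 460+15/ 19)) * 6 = -10856683505926/ 215082945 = -50476.73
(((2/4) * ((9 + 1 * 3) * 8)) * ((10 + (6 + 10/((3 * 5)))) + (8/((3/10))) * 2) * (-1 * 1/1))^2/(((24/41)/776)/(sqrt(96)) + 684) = 260558087437025280/15786363715891 - 11972997120 * sqrt(6)/15786363715891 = 16505.26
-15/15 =-1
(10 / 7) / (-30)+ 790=16589 / 21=789.95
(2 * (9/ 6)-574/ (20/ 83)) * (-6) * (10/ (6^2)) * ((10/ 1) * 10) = 1189550/ 3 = 396516.67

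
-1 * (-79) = 79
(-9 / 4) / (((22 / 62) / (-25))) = 6975 / 44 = 158.52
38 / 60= 19 / 30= 0.63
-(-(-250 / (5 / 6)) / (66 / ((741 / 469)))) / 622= -18525 / 1604449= -0.01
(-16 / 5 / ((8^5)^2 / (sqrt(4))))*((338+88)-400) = -13 / 83886080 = -0.00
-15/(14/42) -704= -749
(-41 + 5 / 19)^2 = 599076 / 361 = 1659.49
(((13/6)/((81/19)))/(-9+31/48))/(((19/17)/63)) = -12376/3609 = -3.43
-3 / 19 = -0.16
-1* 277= -277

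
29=29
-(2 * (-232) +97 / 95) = 43983 / 95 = 462.98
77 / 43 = 1.79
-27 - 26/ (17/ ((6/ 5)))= -2451/ 85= -28.84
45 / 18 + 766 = 1537 / 2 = 768.50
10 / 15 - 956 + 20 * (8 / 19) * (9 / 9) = -53974 / 57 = -946.91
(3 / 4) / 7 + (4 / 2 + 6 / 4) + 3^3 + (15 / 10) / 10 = 2153 / 70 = 30.76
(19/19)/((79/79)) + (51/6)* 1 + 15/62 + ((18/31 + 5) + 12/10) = 2561/155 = 16.52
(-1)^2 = 1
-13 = -13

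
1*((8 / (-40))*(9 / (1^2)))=-9 / 5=-1.80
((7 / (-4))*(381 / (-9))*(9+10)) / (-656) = -16891 / 7872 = -2.15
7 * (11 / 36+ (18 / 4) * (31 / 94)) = 12.53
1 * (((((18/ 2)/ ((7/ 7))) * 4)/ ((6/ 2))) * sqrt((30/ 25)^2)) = 72/ 5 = 14.40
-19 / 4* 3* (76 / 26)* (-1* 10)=5415 / 13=416.54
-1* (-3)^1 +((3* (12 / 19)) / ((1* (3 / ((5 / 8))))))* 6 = 102 / 19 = 5.37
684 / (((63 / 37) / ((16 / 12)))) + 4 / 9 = 33772 / 63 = 536.06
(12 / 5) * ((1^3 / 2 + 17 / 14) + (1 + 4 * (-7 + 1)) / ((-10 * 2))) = 1203 / 175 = 6.87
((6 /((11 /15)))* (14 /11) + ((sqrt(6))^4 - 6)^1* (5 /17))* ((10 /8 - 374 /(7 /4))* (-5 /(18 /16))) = 261557700 /14399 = 18164.99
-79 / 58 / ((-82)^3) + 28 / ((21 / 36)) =1535008591 / 31979344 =48.00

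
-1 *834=-834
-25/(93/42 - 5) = 350/39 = 8.97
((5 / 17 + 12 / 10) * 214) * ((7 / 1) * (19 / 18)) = 1807337 / 765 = 2362.53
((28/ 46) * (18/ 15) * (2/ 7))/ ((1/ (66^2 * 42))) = 38181.29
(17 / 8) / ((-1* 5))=-0.42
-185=-185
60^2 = 3600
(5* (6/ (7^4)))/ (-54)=-5/ 21609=-0.00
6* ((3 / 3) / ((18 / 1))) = 1 / 3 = 0.33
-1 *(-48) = 48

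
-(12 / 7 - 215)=1493 / 7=213.29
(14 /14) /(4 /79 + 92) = 0.01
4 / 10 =2 / 5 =0.40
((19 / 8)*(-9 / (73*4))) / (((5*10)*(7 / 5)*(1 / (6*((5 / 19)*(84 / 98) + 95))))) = -68391 / 114464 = -0.60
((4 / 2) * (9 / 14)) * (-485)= -623.57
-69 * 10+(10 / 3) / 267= -552680 / 801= -689.99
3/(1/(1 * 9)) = 27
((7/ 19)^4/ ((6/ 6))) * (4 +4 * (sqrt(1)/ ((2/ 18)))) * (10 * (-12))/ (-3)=29.48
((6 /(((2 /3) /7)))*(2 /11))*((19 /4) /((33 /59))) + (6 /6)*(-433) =-81245 /242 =-335.72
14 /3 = 4.67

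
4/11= 0.36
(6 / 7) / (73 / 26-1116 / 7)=-156 / 28505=-0.01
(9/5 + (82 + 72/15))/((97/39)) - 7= 13882/485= 28.62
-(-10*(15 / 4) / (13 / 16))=600 / 13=46.15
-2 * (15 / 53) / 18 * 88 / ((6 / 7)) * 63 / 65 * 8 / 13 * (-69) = 1190112 / 8957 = 132.87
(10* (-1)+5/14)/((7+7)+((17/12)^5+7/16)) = -16796160/35086583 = -0.48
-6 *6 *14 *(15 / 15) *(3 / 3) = -504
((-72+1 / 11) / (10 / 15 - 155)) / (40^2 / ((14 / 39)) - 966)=5537 / 41487578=0.00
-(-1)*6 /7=6 /7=0.86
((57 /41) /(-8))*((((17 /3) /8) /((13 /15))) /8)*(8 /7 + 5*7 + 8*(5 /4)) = -1564935 /1910272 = -0.82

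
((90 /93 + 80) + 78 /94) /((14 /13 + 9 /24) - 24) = -12394616 /3416665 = -3.63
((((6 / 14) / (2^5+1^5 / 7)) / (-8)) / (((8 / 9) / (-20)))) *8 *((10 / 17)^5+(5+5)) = 4289571 / 1419857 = 3.02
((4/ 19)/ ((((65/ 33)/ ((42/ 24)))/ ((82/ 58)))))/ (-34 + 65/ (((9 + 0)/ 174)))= 4059/ 18767060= 0.00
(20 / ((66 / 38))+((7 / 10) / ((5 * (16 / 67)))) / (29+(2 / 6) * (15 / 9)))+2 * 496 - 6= 1000727099 / 1003200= 997.53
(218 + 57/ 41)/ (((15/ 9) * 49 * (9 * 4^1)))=257/ 3444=0.07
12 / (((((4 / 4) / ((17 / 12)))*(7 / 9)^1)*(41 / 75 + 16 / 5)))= 11475 / 1967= 5.83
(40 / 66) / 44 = 5 / 363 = 0.01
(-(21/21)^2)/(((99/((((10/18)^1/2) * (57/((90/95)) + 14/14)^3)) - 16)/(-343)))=-84773930045/3954084128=-21.44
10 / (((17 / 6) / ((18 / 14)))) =540 / 119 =4.54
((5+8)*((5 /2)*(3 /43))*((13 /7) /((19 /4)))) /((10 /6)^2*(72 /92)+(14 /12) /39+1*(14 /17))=92774916 /316815443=0.29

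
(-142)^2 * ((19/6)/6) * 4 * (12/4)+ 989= 386083/3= 128694.33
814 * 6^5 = 6329664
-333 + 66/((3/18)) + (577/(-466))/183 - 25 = 3239987/85278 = 37.99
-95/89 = -1.07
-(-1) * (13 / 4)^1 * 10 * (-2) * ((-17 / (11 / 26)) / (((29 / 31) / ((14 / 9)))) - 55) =22732645 / 2871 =7918.02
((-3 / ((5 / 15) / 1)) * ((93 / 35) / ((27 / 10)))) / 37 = -62 / 259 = -0.24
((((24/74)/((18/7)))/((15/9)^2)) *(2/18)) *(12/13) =56/12025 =0.00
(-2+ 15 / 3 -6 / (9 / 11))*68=-884 / 3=-294.67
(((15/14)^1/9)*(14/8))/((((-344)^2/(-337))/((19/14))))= -32015/39760896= -0.00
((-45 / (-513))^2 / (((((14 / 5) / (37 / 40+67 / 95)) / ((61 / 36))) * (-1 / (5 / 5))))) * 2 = -89975 / 5926176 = -0.02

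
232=232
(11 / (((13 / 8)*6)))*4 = 176 / 39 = 4.51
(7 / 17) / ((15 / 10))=0.27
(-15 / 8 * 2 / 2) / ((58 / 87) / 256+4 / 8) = -720 / 193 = -3.73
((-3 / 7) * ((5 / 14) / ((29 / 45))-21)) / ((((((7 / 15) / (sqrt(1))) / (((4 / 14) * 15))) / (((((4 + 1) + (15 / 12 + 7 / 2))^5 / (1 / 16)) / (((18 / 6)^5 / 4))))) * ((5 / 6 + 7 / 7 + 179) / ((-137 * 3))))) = -513031486990815 / 120875944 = -4244281.12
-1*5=-5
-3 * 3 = -9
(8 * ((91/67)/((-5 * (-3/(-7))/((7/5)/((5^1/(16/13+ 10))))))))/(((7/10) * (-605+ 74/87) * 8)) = 414932/88039675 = 0.00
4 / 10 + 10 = 52 / 5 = 10.40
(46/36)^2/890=0.00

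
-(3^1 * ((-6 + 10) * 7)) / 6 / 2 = -7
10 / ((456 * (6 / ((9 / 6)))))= 5 / 912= 0.01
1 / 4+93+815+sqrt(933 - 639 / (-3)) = sqrt(1146)+3633 / 4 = 942.10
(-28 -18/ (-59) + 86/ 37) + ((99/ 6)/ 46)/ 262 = -1334903897/ 52619032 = -25.37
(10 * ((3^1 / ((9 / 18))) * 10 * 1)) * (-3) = -1800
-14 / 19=-0.74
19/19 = 1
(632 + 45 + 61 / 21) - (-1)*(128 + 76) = 18562 / 21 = 883.90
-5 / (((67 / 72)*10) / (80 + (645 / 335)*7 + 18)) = -268884 / 4489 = -59.90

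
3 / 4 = 0.75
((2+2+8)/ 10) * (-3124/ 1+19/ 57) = -18742/ 5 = -3748.40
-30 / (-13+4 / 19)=190 / 81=2.35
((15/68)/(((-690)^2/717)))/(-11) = -239/7913840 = -0.00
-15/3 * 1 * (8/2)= -20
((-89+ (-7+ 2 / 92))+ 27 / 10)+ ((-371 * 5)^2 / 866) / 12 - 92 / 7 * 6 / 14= 13598059579 / 58558920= 232.21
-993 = -993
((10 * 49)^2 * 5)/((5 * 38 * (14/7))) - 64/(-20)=300429/95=3162.41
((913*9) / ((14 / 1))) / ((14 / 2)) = 8217 / 98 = 83.85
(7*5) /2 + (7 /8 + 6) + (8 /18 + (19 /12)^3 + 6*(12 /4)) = 80851 /1728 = 46.79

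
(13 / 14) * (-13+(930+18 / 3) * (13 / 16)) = 19435 / 28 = 694.11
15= 15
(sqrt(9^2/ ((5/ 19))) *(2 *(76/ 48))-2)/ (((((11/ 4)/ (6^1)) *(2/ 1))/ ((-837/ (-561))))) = -6696/ 2057 + 95418 *sqrt(95)/ 10285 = 87.17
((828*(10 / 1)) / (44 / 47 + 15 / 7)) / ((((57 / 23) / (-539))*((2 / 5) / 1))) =-28142429700 / 19247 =-1462172.27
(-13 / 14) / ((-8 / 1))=13 / 112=0.12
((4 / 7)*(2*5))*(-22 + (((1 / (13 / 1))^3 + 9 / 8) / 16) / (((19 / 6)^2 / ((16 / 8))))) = -1394995775 / 11103638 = -125.63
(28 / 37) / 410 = 14 / 7585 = 0.00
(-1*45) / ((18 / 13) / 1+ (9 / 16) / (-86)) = -89440 / 2739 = -32.65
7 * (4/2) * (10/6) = 70/3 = 23.33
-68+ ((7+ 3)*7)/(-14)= -73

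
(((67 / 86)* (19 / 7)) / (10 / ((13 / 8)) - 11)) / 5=-16549 / 189630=-0.09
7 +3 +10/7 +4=108/7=15.43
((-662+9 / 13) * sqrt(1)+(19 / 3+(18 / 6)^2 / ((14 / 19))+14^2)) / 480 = -0.93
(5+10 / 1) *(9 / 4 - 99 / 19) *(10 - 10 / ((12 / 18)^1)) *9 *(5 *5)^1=3796875 / 76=49958.88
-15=-15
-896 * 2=-1792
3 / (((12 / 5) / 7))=35 / 4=8.75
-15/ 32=-0.47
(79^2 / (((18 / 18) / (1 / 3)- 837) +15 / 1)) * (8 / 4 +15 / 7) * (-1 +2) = -180989 / 5733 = -31.57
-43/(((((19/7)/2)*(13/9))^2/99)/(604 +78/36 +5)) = -2173956246/3211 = -677034.02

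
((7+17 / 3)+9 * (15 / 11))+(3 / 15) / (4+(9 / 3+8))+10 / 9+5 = 76883 / 2475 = 31.06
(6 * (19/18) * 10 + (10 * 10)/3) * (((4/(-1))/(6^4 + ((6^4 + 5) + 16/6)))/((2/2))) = -1160/7799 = -0.15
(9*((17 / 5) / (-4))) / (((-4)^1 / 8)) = 153 / 10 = 15.30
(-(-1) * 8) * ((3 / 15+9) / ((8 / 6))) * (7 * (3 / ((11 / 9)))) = 948.44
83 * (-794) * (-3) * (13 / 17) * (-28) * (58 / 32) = -260873067 / 34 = -7672737.26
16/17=0.94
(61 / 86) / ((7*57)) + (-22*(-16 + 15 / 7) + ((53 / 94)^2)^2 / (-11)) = 4491912313578595 / 14734840897392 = 304.85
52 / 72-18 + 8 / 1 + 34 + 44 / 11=517 / 18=28.72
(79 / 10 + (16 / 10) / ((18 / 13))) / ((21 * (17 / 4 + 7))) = 326 / 8505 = 0.04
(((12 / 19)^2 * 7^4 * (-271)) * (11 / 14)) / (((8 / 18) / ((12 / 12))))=-165642246 / 361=-458842.79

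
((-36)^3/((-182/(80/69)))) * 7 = 622080/299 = 2080.54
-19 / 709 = -0.03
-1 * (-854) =854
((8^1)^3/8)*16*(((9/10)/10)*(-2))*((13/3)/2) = -9984/25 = -399.36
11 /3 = 3.67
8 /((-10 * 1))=-4 /5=-0.80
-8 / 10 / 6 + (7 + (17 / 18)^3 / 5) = 7.04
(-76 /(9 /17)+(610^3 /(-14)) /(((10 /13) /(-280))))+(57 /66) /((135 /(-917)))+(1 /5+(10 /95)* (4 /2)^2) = 333021975183169 /56430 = 5901505851.20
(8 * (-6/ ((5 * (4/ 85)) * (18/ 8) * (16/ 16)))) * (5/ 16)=-85/ 3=-28.33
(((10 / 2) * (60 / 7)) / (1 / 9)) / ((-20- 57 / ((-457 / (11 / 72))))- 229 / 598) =-1770893280 / 93494779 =-18.94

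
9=9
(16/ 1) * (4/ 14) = 32/ 7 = 4.57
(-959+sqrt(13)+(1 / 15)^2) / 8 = -107887 / 900+sqrt(13) / 8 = -119.42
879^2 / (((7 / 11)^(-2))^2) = 1855111041 / 14641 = 126706.58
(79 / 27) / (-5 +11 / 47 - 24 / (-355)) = -1318115 / 2116584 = -0.62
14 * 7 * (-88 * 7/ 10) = -6036.80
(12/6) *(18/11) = 36/11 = 3.27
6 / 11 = 0.55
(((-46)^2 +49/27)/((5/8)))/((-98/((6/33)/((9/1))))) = -457448/654885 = -0.70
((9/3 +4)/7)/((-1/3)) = -3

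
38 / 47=0.81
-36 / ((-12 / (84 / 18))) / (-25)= -14 / 25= -0.56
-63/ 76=-0.83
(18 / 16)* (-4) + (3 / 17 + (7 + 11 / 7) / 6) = -689 / 238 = -2.89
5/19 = 0.26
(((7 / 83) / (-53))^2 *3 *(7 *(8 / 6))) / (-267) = -0.00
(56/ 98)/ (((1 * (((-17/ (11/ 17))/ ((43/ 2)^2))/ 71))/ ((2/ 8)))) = -1444069/ 8092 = -178.46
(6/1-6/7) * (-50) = -1800/7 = -257.14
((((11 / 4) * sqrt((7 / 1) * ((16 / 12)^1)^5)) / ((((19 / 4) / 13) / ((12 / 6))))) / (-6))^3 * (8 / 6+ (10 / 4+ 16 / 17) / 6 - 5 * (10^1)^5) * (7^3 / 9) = 5866630443309697245184 * sqrt(21) / 557708534307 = 48204889161.69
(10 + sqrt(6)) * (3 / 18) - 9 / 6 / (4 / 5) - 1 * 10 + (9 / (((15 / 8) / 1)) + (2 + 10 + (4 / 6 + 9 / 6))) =sqrt(6) / 6 + 1051 / 120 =9.17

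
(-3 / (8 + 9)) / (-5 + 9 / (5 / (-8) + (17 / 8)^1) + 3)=-3 / 68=-0.04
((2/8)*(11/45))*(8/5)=22/225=0.10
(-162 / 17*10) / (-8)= 405 / 34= 11.91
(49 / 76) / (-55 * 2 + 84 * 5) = 49 / 23560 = 0.00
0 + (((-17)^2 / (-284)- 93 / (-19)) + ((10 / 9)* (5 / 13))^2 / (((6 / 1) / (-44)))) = 562382707 / 221597532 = 2.54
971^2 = 942841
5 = 5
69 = 69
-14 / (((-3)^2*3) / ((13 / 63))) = -26 / 243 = -0.11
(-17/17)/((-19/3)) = 3/19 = 0.16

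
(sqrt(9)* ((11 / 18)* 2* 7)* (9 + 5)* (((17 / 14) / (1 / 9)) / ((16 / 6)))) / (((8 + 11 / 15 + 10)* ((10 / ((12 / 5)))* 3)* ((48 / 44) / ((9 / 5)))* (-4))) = -1166319 / 449600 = -2.59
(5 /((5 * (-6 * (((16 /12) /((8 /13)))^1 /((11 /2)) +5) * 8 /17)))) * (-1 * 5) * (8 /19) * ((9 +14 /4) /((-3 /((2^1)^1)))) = -23375 /20292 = -1.15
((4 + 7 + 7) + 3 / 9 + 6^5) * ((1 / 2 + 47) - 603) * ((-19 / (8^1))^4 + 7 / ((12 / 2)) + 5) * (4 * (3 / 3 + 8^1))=-12125185179107 / 2048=-5920500575.74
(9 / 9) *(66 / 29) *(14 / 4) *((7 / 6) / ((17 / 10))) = 2695 / 493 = 5.47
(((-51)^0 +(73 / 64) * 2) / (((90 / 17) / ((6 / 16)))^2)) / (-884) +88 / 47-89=-26166072793 / 300318720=-87.13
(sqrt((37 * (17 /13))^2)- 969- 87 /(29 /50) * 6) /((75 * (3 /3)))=-23668 /975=-24.27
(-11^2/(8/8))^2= 14641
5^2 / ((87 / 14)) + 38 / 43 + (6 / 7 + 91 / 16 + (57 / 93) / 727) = 11.45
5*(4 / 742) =10 / 371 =0.03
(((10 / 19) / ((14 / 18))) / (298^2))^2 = 0.00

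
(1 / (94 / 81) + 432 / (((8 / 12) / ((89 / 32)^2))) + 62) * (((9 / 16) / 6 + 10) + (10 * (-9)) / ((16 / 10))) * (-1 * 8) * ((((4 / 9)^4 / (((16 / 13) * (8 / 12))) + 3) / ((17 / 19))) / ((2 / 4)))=12766569.58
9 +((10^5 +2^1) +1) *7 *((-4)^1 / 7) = -400003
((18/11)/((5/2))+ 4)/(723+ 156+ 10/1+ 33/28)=7168/1370875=0.01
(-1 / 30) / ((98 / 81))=-27 / 980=-0.03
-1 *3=-3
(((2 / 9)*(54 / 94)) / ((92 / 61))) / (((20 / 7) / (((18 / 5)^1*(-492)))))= -1418067 / 27025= -52.47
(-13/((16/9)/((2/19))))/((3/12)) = -117/38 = -3.08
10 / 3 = 3.33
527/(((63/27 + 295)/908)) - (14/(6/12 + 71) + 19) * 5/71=3640719036/2264119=1608.01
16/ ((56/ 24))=48/ 7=6.86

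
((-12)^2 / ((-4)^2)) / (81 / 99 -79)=-99 / 860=-0.12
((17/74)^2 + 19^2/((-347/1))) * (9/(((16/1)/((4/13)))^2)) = -16888977/5138065088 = -0.00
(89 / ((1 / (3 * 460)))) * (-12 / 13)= -1473840 / 13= -113372.31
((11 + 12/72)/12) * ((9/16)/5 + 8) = 43483/5760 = 7.55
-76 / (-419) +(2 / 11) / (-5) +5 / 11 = 13817 / 23045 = 0.60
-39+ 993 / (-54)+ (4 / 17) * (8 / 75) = -438833 / 7650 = -57.36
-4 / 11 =-0.36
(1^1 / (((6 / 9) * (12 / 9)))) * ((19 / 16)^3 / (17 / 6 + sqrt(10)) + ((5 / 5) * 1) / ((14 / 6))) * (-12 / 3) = 18111951 / 2035712- 555579 * sqrt(10) / 145408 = -3.19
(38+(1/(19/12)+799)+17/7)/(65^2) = 111728/561925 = 0.20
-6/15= -2/5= -0.40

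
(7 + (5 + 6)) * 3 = 54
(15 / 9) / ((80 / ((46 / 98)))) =23 / 2352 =0.01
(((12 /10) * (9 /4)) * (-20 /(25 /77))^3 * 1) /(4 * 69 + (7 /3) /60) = -1290909312 /564625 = -2286.31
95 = 95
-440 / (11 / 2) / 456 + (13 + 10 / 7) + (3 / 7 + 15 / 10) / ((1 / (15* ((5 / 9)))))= 3457 / 114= 30.32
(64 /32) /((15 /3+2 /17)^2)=578 /7569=0.08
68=68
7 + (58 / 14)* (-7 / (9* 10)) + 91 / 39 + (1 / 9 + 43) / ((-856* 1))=4794 / 535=8.96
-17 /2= -8.50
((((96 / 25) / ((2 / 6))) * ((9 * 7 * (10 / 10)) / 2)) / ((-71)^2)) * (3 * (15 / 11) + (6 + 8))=1.30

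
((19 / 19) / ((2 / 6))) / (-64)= -3 / 64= -0.05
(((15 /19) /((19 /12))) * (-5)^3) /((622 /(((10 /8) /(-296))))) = 28125 /66464432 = 0.00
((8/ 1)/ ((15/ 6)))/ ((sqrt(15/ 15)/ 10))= 32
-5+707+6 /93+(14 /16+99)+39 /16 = 398971 /496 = 804.38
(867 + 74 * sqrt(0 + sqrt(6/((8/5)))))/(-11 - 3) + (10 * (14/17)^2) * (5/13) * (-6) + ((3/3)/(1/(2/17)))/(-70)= -20403037/262990 - 37 * 15^(1/4) * sqrt(2)/14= -84.94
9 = 9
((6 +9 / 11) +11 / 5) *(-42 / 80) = -4.73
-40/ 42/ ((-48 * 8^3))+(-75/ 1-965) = -134184955/ 129024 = -1040.00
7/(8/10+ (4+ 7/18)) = 630/467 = 1.35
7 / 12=0.58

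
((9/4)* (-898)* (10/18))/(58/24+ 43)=-2694/109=-24.72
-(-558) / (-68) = -279 / 34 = -8.21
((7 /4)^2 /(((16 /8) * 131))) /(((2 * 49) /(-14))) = -7 /4192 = -0.00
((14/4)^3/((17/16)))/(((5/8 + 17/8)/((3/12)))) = 686/187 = 3.67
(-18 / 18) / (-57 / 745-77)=745 / 57422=0.01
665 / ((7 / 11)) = 1045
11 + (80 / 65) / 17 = 2447 / 221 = 11.07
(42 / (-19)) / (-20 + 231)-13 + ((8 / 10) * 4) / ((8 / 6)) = -212687 / 20045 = -10.61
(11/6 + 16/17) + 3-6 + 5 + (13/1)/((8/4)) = 575/51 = 11.27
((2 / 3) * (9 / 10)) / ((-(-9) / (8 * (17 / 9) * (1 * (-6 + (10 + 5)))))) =136 / 15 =9.07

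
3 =3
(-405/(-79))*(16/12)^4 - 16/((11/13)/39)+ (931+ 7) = 188354/869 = 216.75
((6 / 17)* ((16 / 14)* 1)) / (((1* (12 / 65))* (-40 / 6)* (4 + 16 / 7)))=-39 / 748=-0.05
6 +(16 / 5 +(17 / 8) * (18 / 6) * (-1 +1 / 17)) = 16 / 5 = 3.20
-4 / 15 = -0.27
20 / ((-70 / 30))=-60 / 7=-8.57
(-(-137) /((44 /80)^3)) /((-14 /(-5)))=2740000 /9317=294.09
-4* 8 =-32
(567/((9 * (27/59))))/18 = 7.65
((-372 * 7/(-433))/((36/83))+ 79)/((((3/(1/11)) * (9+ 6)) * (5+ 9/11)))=15079/467640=0.03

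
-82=-82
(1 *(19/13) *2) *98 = 3724/13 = 286.46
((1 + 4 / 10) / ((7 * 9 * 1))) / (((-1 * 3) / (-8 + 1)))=0.05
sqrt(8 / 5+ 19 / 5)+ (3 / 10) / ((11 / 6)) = 9 / 55+ 3 * sqrt(15) / 5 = 2.49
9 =9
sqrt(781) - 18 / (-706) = 9 / 353 +sqrt(781) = 27.97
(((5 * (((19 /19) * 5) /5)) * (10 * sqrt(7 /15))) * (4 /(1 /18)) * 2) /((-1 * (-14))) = 240 * sqrt(105) /7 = 351.32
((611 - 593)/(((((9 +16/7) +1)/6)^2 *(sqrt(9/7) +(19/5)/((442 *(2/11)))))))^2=1517771540192452862990400/105326126711387464193089 - 47762227587427569216000 *sqrt(7)/105326126711387464193089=13.21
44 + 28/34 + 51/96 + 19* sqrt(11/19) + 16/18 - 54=-37975/4896 + sqrt(209)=6.70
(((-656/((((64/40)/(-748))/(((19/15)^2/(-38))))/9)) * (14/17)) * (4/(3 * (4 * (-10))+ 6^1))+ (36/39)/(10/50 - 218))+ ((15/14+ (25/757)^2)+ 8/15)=127549742139107/37859055234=3369.07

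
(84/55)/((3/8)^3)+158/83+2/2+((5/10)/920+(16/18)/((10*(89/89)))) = 483131497/15119280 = 31.95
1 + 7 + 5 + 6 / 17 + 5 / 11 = 2582 / 187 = 13.81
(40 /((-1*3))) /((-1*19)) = 40 /57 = 0.70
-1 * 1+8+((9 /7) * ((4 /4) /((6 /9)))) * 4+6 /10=536 /35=15.31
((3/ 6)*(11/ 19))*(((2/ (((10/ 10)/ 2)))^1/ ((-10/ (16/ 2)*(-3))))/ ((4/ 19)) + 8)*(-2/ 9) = -2156/ 2565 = -0.84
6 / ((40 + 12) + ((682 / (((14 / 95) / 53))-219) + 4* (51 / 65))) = 455 / 18587703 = 0.00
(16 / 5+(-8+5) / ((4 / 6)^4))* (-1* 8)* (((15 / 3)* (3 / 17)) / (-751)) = -0.11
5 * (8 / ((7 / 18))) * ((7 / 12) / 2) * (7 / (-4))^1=-105 / 2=-52.50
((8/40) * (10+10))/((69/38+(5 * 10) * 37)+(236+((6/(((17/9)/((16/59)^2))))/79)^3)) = 15530437700811089453224/8106173262398082133570831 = 0.00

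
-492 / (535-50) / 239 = -492 / 115915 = -0.00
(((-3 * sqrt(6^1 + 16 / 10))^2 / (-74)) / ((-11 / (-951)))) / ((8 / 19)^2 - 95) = 58706181 / 69660085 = 0.84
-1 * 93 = -93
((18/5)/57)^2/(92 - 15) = 36/694925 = 0.00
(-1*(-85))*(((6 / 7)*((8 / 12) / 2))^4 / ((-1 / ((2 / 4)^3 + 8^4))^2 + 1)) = 292075602192 / 515642325485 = 0.57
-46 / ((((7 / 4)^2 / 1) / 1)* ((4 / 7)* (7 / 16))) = -2944 / 49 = -60.08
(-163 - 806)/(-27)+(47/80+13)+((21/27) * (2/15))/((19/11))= 406595/8208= 49.54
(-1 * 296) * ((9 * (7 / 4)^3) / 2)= -114219 / 16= -7138.69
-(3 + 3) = -6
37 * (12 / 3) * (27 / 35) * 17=67932 / 35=1940.91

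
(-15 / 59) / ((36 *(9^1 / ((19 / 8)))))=-95 / 50976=-0.00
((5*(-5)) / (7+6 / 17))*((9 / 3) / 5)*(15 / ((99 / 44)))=-68 / 5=-13.60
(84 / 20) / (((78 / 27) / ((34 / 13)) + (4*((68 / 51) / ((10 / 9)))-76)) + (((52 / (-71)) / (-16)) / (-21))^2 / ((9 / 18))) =-0.06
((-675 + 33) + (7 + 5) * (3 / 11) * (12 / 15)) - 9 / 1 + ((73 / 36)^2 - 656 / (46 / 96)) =-3300706543 / 1639440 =-2013.31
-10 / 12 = -5 / 6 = -0.83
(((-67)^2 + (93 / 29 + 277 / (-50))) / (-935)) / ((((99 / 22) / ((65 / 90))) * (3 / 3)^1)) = -84573671 / 109815750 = -0.77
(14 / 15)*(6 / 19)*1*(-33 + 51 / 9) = -2296 / 285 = -8.06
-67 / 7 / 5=-67 / 35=-1.91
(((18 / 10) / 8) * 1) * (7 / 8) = 63 / 320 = 0.20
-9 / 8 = -1.12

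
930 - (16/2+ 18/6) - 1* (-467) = 1386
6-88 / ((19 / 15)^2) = -17634 / 361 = -48.85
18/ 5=3.60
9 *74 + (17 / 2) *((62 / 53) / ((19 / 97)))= 716.76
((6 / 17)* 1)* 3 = 18 / 17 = 1.06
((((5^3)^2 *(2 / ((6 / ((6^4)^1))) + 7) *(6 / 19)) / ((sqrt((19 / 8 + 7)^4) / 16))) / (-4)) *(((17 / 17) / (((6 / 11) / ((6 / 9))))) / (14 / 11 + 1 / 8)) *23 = -125105868800 / 63099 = -1982691.78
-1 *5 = -5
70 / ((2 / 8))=280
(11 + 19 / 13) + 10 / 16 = 1361 / 104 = 13.09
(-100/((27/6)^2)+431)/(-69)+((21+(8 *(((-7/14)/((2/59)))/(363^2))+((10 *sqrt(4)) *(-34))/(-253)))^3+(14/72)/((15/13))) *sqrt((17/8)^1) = -34511/5589+7399131987434796963982739 *sqrt(34)/2226964250033796216240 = 19367.28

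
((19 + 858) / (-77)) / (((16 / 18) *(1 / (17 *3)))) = -402543 / 616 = -653.48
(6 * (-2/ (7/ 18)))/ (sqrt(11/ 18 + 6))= -648 * sqrt(238)/ 833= -12.00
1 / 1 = 1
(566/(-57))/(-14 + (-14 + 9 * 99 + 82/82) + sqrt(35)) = -163008/14182759 + 566 * sqrt(35)/42548277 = -0.01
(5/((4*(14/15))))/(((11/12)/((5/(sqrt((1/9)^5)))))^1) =273375/154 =1775.16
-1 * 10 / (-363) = 0.03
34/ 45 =0.76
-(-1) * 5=5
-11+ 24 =13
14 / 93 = 0.15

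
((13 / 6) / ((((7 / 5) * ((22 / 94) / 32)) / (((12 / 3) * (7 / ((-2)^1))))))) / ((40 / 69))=-56212 / 11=-5110.18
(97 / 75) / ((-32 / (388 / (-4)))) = 9409 / 2400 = 3.92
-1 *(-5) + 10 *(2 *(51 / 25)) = 229 / 5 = 45.80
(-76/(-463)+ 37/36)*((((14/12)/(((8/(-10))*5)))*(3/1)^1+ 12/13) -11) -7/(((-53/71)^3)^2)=-2055954321527997161/38421299415009888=-53.51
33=33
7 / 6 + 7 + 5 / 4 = 113 / 12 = 9.42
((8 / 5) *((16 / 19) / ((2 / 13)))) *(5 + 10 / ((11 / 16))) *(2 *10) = 715520 / 209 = 3423.54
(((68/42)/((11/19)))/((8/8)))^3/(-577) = -269586136/7112327607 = -0.04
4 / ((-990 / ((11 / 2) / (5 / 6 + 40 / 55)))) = -22 / 1545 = -0.01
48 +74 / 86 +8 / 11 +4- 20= 15887 / 473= 33.59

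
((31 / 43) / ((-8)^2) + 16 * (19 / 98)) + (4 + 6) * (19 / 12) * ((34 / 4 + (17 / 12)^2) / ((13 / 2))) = 1358756453 / 47331648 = 28.71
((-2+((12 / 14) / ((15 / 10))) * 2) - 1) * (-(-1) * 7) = -13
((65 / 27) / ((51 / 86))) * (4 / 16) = 2795 / 2754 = 1.01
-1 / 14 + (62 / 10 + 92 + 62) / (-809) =-15259 / 56630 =-0.27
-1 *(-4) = 4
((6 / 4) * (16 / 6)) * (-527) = -2108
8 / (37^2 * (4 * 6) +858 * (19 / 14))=56 / 238143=0.00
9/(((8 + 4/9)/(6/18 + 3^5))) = 9855/38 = 259.34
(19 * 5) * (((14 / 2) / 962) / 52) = 665 / 50024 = 0.01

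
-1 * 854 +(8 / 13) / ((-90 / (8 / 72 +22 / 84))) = -31474264 / 36855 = -854.00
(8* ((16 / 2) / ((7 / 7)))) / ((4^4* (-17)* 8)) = -0.00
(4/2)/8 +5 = 21/4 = 5.25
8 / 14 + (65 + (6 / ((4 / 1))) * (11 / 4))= 69.70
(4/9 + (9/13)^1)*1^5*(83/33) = 11039/3861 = 2.86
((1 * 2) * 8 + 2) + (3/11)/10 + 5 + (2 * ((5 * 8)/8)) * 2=4733/110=43.03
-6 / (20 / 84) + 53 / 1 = 139 / 5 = 27.80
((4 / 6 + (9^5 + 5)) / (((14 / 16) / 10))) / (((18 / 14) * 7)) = 14173120 / 189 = 74990.05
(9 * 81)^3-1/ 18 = 6973568801/ 18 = 387420488.94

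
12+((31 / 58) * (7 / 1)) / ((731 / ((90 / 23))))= 5860689 / 487577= 12.02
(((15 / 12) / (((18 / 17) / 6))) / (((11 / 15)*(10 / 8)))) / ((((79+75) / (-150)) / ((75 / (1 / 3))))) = -1434375 / 847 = -1693.48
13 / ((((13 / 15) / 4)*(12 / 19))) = 95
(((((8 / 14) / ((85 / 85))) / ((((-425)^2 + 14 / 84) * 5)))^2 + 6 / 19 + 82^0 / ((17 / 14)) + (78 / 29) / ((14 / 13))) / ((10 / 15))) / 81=49014177237763376767 / 727762026772641127050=0.07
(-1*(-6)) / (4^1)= 3 / 2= 1.50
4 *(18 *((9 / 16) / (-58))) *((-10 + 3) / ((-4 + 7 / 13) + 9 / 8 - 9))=-0.43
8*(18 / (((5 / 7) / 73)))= 14716.80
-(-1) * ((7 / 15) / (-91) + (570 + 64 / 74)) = 4118753 / 7215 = 570.86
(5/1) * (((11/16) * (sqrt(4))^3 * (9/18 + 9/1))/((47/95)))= 99275/188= 528.06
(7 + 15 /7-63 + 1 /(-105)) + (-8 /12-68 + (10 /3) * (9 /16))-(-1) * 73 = -5719 /120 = -47.66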